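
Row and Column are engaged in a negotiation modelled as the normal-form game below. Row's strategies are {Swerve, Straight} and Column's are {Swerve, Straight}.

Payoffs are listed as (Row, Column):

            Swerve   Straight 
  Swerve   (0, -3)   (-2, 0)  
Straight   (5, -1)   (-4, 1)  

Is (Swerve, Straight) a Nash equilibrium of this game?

Yes

At (Swerve, Straight), Row earns -2; switching to Straight would give -4, so Row has no profitable deviation.
Column earns 0; switching to Swerve would give -3, so Column has no profitable deviation.
Neither player can gain by a unilateral deviation, so this profile is a Nash equilibrium.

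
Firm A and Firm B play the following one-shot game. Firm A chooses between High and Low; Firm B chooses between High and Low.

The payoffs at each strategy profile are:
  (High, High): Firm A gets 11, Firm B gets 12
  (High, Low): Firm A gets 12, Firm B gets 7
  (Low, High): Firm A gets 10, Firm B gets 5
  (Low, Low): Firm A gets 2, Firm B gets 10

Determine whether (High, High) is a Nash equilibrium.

At (High, High), Firm A earns 11; switching to Low would give 10, so Firm A has no profitable deviation.
Firm B earns 12; switching to Low would give 7, so Firm B has no profitable deviation.
Neither player can gain by a unilateral deviation, so this profile is a Nash equilibrium.

Yes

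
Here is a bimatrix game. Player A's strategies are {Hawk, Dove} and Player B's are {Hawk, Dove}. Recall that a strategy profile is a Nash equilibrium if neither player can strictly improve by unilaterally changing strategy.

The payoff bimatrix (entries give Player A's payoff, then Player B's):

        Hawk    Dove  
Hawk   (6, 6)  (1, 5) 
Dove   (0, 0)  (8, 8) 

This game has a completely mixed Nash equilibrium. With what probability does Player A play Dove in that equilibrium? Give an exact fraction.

Let x be the probability that Player A plays Hawk. In a completely mixed equilibrium, Player B must be indifferent between Hawk and Dove.
Player B's expected payoff from Hawk is 6x; from Dove it is 5x + 8(1−x).
Setting these equal: 6x = −3x + 8, so x = 8/9.
Therefore Player A plays Dove with probability 1 − 8/9 = 1/9.

1/9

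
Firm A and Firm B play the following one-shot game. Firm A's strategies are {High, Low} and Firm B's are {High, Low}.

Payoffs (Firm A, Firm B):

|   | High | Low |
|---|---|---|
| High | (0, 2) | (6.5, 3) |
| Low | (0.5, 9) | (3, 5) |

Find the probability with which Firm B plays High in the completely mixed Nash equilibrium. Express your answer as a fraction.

Let c be the probability that Firm B plays High. In a completely mixed equilibrium, Firm A must be indifferent between High and Low.
Firm A's expected payoff from High is 6.5(1−c); from Low it is 0.5c + 3(1−c).
Setting these equal: −6.5c + 6.5 = −2.5c + 3, so c = 7/8.

7/8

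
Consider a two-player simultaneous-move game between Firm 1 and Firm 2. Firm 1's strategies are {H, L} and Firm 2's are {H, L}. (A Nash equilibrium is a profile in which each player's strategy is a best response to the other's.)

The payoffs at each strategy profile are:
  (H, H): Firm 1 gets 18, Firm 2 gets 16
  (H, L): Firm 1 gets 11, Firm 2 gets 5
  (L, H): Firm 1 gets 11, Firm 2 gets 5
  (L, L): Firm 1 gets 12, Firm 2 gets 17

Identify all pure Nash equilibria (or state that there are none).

(H, H) and (L, L)

(H, H): Firm 1 gets 18 ≥ 11 from L, and Firm 2 gets 16 ≥ 5 from L — Nash equilibrium.
(H, L): Firm 1 prefers L (12 > 11); Firm 2 prefers H (16 > 5) — not an equilibrium.
(L, H): Firm 1 prefers H (18 > 11); Firm 2 prefers L (17 > 5) — not an equilibrium.
(L, L): Firm 1 gets 12 ≥ 11 from H, and Firm 2 gets 17 ≥ 5 from H — Nash equilibrium.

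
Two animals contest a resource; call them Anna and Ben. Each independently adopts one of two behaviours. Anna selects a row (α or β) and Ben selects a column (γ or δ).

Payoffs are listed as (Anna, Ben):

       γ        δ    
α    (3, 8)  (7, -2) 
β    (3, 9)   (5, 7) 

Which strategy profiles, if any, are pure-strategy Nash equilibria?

(α, γ) and (β, γ)

(α, γ): Anna gets 3 ≥ 3 from β, and Ben gets 8 ≥ -2 from δ — Nash equilibrium.
(α, δ): Ben prefers γ (8 > -2) — not an equilibrium.
(β, γ): Anna gets 3 ≥ 3 from α, and Ben gets 9 ≥ 7 from δ — Nash equilibrium.
(β, δ): Anna prefers α (7 > 5); Ben prefers γ (9 > 7) — not an equilibrium.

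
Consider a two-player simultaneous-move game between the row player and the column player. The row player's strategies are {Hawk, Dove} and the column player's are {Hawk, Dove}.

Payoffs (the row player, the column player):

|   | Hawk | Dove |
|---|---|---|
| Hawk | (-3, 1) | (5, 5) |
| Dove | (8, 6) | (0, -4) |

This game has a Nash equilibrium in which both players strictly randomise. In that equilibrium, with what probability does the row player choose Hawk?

5/7

Let r be the probability that the row player plays Hawk. In a completely mixed equilibrium, the column player must be indifferent between Hawk and Dove.
The column player's expected payoff from Hawk is r + 6(1−r); from Dove it is 5r − 4(1−r).
Setting these equal: −5r + 6 = 9r − 4, so r = 5/7.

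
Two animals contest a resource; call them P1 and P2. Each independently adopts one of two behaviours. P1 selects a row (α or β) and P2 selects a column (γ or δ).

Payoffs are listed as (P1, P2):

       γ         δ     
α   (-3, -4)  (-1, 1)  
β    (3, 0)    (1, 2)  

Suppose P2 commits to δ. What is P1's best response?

β

Against δ, P1 earns -1 from α and 1 from β.
So β is the best response.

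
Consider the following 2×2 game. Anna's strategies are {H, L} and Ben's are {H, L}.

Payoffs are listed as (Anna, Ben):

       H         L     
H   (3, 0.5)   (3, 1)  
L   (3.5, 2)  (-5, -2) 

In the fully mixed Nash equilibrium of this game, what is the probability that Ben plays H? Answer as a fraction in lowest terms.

Let c be the probability that Ben plays H. In a completely mixed equilibrium, Anna must be indifferent between H and L.
Anna's expected payoff from H is 3c + 3(1−c); from L it is 3.5c − 5(1−c).
Setting these equal: 3 = 8.5c − 5, so c = 16/17.

16/17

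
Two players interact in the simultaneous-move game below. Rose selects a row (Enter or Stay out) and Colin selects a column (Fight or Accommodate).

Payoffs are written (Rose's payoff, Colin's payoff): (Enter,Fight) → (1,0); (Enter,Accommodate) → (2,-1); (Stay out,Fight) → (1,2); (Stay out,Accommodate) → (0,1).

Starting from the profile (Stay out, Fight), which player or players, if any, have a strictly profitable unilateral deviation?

Neither

Rose at (Stay out, Fight) earns 1; deviating to Enter yields 1 — not better.
Colin earns 2; deviating to Accommodate yields 1 — not better.
Neither player can strictly improve; the profile is a Nash equilibrium.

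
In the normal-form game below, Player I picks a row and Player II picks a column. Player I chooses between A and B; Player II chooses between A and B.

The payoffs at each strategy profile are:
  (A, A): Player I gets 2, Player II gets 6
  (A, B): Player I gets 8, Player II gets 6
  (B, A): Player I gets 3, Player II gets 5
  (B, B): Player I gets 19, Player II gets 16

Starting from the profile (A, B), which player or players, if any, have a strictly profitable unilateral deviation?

Player I

Player I at (A, B) earns 8; deviating to B yields 19 — a strict improvement.
Player II earns 6; deviating to A yields 6 — not better.
Only Player I has a strictly profitable deviation.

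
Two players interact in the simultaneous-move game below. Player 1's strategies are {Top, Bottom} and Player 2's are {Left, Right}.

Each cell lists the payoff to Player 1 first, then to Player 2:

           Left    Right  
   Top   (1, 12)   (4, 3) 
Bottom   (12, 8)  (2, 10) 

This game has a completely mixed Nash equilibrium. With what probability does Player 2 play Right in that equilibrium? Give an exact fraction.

Let c be the probability that Player 2 plays Left. In a completely mixed equilibrium, Player 1 must be indifferent between Top and Bottom.
Player 1's expected payoff from Top is c + 4(1−c); from Bottom it is 12c + 2(1−c).
Setting these equal: −3c + 4 = 10c + 2, so c = 2/13.
Therefore Player 2 plays Right with probability 1 − 2/13 = 11/13.

11/13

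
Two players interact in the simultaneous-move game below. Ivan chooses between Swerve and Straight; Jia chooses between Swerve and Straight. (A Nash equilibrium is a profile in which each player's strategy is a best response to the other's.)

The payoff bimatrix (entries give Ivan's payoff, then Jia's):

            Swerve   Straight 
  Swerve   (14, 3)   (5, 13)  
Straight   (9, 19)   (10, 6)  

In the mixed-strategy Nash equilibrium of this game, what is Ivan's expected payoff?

19/2

First find y, the probability Jia plays Swerve, from Ivan's indifference between Swerve and Straight: 14y + 5(1−y) = 9y + 10(1−y), giving y = 1/2.
Since Ivan is indifferent in equilibrium, Ivan's expected payoff equals the payoff from either row against (1/2, 1/2). Using Swerve: 14(1/2) + 5(1/2) = 19/2.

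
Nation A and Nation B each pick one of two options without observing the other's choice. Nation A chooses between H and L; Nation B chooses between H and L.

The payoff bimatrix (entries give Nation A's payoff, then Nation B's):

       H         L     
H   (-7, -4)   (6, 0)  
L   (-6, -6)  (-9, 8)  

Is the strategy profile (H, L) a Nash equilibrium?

At (H, L), Nation A earns 6; switching to L would give -9, so Nation A has no profitable deviation.
Nation B earns 0; switching to H would give -4, so Nation B has no profitable deviation.
Neither player can gain by a unilateral deviation, so this profile is a Nash equilibrium.

Yes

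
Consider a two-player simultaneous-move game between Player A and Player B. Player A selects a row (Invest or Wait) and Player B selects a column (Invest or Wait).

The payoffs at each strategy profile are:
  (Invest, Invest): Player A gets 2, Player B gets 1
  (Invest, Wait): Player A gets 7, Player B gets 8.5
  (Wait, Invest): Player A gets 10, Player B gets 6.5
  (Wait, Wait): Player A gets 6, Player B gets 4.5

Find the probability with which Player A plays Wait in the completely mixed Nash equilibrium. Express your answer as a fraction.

15/19

Let x be the probability that Player A plays Invest. In a completely mixed equilibrium, Player B must be indifferent between Invest and Wait.
Player B's expected payoff from Invest is x + 6.5(1−x); from Wait it is 8.5x + 4.5(1−x).
Setting these equal: −5.5x + 6.5 = 4x + 4.5, so x = 4/19.
Therefore Player A plays Wait with probability 1 − 4/19 = 15/19.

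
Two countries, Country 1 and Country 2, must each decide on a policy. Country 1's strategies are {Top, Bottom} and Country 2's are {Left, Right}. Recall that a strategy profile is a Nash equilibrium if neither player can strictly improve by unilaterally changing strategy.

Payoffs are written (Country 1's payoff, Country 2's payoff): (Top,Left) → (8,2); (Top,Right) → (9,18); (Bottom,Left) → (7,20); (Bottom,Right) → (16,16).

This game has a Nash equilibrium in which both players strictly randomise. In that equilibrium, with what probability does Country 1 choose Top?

1/5

Let p be the probability that Country 1 plays Top. In a completely mixed equilibrium, Country 2 must be indifferent between Left and Right.
Country 2's expected payoff from Left is 2p + 20(1−p); from Right it is 18p + 16(1−p).
Setting these equal: −18p + 20 = 2p + 16, so p = 1/5.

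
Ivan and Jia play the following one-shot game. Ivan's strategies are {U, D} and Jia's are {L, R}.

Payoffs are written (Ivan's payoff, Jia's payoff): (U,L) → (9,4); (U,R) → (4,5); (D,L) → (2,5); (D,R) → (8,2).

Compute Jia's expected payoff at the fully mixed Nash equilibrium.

17/4

First find p, the probability Ivan plays U, from Jia's indifference between L and R: 4p + 5(1−p) = 5p + 2(1−p), giving p = 3/4.
Since Jia is indifferent in equilibrium, Jia's expected payoff equals the payoff from either column against (3/4, 1/4). Using L: 4(3/4) + 5(1/4) = 17/4.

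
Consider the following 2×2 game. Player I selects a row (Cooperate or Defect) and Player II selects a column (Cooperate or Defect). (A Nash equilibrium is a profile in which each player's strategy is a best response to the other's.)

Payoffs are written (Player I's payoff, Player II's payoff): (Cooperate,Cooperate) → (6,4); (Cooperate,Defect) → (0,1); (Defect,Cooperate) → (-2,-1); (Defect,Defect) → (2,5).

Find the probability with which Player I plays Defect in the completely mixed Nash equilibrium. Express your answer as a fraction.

Let r be the probability that Player I plays Cooperate. In a completely mixed equilibrium, Player II must be indifferent between Cooperate and Defect.
Player II's expected payoff from Cooperate is 4r − (1−r); from Defect it is r + 5(1−r).
Setting these equal: 5r − 1 = −4r + 5, so r = 2/3.
Therefore Player I plays Defect with probability 1 − 2/3 = 1/3.

1/3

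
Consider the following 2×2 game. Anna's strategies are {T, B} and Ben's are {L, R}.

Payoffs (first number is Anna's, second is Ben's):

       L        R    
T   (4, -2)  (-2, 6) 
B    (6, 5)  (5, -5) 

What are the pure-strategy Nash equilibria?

(B, L)

(T, L): Anna prefers B (6 > 4); Ben prefers R (6 > -2) — not an equilibrium.
(T, R): Anna prefers B (5 > -2) — not an equilibrium.
(B, L): Anna gets 6 ≥ 4 from T, and Ben gets 5 ≥ -5 from R — Nash equilibrium.
(B, R): Ben prefers L (5 > -5) — not an equilibrium.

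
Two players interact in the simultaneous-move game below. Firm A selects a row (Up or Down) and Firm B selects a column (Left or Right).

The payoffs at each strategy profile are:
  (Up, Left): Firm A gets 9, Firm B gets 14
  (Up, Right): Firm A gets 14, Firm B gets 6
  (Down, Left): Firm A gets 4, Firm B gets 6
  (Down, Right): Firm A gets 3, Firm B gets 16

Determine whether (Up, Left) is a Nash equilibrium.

At (Up, Left), Firm A earns 9; switching to Down would give 4, so Firm A has no profitable deviation.
Firm B earns 14; switching to Right would give 6, so Firm B has no profitable deviation.
Neither player can gain by a unilateral deviation, so this profile is a Nash equilibrium.

Yes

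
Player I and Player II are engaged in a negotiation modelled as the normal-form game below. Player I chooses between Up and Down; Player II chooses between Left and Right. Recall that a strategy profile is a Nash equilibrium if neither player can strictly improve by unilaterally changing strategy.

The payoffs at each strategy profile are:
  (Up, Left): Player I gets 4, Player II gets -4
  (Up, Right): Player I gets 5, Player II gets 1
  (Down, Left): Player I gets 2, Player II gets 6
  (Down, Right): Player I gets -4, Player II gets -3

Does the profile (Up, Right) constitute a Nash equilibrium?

Yes

At (Up, Right), Player I earns 5; switching to Down would give -4, so Player I has no profitable deviation.
Player II earns 1; switching to Left would give -4, so Player II has no profitable deviation.
Neither player can gain by a unilateral deviation, so this profile is a Nash equilibrium.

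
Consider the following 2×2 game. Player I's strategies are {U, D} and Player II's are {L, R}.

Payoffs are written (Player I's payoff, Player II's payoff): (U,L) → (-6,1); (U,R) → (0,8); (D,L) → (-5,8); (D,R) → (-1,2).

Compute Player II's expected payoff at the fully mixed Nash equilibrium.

First find x, the probability Player I plays U, from Player II's indifference between L and R: x + 8(1−x) = 8x + 2(1−x), giving x = 6/13.
Since Player II is indifferent in equilibrium, Player II's expected payoff equals the payoff from either column against (6/13, 7/13). Using L: (6/13) + 8(7/13) = 62/13.

62/13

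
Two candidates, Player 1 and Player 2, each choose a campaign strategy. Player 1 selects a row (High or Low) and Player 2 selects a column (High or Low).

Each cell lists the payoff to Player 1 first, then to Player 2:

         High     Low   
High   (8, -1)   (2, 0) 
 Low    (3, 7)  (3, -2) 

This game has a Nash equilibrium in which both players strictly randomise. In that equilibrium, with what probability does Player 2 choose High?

1/6

Let q be the probability that Player 2 plays High. In a completely mixed equilibrium, Player 1 must be indifferent between High and Low.
Player 1's expected payoff from High is 8q + 2(1−q); from Low it is 3q + 3(1−q).
Setting these equal: 6q + 2 = 3, so q = 1/6.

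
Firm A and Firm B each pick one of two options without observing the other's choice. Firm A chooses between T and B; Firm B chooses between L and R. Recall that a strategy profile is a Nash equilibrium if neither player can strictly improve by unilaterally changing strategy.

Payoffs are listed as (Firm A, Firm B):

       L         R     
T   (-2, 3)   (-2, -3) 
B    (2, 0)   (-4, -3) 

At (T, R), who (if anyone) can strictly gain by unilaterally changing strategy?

Firm A at (T, R) earns -2; deviating to B yields -4 — not better.
Firm B earns -3; deviating to L yields 3 — a strict improvement.
Only Firm B has a strictly profitable deviation.

Firm B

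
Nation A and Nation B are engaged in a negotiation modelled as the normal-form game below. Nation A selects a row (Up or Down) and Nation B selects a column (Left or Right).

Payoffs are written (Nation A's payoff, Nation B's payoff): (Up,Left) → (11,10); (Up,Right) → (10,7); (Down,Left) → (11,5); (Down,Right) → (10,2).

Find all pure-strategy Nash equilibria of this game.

(Up, Left) and (Down, Left)

(Up, Left): Nation A gets 11 ≥ 11 from Down, and Nation B gets 10 ≥ 7 from Right — Nash equilibrium.
(Up, Right): Nation B prefers Left (10 > 7) — not an equilibrium.
(Down, Left): Nation A gets 11 ≥ 11 from Up, and Nation B gets 5 ≥ 2 from Right — Nash equilibrium.
(Down, Right): Nation B prefers Left (5 > 2) — not an equilibrium.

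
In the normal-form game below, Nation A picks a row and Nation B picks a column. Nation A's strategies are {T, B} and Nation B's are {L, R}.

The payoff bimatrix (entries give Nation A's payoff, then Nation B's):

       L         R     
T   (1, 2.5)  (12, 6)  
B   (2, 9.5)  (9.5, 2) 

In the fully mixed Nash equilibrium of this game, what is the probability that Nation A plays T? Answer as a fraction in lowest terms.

15/22

Let r be the probability that Nation A plays T. In a completely mixed equilibrium, Nation B must be indifferent between L and R.
Nation B's expected payoff from L is 2.5r + 9.5(1−r); from R it is 6r + 2(1−r).
Setting these equal: −7r + 9.5 = 4r + 2, so r = 15/22.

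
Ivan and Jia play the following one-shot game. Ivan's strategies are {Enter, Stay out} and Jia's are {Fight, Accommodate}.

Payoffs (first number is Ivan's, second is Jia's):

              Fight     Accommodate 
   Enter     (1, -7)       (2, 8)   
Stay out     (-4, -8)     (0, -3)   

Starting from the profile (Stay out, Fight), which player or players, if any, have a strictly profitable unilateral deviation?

Ivan at (Stay out, Fight) earns -4; deviating to Enter yields 1 — a strict improvement.
Jia earns -8; deviating to Accommodate yields -3 — a strict improvement.
Both Ivan and Jia have strictly profitable deviations.

Both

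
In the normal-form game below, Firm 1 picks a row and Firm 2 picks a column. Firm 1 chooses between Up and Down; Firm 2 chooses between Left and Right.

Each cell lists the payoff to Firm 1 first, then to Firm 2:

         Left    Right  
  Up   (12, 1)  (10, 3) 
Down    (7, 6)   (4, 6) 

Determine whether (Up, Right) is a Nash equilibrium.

Yes

At (Up, Right), Firm 1 earns 10; switching to Down would give 4, so Firm 1 has no profitable deviation.
Firm 2 earns 3; switching to Left would give 1, so Firm 2 has no profitable deviation.
Neither player can gain by a unilateral deviation, so this profile is a Nash equilibrium.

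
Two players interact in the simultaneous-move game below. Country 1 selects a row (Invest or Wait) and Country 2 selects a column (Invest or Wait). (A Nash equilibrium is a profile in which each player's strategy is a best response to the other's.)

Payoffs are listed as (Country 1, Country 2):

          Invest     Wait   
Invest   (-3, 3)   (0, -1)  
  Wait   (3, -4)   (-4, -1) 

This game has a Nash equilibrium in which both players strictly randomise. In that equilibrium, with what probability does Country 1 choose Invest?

Let p be the probability that Country 1 plays Invest. In a completely mixed equilibrium, Country 2 must be indifferent between Invest and Wait.
Country 2's expected payoff from Invest is 3p − 4(1−p); from Wait it is −p − (1−p).
Setting these equal: 7p − 4 = -1, so p = 3/7.

3/7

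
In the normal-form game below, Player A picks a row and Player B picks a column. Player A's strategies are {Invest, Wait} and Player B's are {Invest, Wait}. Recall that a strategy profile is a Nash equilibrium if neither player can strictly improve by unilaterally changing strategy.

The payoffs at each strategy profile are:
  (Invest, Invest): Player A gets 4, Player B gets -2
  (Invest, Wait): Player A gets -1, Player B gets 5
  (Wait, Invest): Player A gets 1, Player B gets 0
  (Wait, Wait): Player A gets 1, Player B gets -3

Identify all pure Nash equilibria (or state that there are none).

none

(Invest, Invest): Player B prefers Wait (5 > -2) — not an equilibrium.
(Invest, Wait): Player A prefers Wait (1 > -1) — not an equilibrium.
(Wait, Invest): Player A prefers Invest (4 > 1) — not an equilibrium.
(Wait, Wait): Player B prefers Invest (0 > -3) — not an equilibrium.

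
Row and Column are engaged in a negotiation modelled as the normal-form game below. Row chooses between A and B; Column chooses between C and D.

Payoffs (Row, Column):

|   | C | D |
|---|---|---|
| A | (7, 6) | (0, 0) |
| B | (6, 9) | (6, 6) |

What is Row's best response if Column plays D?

Against D, Row earns 0 from A and 6 from B.
So B is the best response.

B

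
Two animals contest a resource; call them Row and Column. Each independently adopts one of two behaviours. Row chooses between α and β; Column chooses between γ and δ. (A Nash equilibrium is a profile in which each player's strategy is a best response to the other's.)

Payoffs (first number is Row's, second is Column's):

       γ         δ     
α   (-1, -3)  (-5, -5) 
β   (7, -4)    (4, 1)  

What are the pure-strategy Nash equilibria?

(β, δ)

(α, γ): Row prefers β (7 > -1) — not an equilibrium.
(α, δ): Row prefers β (4 > -5); Column prefers γ (-3 > -5) — not an equilibrium.
(β, γ): Column prefers δ (1 > -4) — not an equilibrium.
(β, δ): Row gets 4 ≥ -5 from α, and Column gets 1 ≥ -4 from γ — Nash equilibrium.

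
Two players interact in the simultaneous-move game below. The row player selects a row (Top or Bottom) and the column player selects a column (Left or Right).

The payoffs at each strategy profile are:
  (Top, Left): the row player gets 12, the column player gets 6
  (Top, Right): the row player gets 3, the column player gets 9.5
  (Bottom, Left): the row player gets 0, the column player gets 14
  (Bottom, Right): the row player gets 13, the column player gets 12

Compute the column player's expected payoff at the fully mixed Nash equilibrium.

First find x, the probability the row player plays Top, from the column player's indifference between Left and Right: 6x + 14(1−x) = 9.5x + 12(1−x), giving x = 4/11.
Since the column player is indifferent in equilibrium, the column player's expected payoff equals the payoff from either column against (4/11, 7/11). Using Left: 6(4/11) + 14(7/11) = 122/11.

122/11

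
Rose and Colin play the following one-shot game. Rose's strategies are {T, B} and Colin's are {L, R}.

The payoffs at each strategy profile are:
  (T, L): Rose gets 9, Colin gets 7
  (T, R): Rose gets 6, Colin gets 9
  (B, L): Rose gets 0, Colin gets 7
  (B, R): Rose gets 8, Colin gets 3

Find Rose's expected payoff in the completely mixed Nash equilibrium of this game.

72/11

First find q, the probability Colin plays L, from Rose's indifference between T and B: 9q + 6(1−q) = 8(1−q), giving q = 2/11.
Since Rose is indifferent in equilibrium, Rose's expected payoff equals the payoff from either row against (2/11, 9/11). Using T: 9(2/11) + 6(9/11) = 72/11.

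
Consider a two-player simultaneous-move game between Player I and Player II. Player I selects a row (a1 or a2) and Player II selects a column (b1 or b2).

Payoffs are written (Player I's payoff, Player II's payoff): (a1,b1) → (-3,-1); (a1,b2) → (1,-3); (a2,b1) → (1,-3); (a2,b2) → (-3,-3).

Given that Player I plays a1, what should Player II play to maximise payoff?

Against a1, Player II earns -1 from b1 and -3 from b2.
So b1 is the best response.

b1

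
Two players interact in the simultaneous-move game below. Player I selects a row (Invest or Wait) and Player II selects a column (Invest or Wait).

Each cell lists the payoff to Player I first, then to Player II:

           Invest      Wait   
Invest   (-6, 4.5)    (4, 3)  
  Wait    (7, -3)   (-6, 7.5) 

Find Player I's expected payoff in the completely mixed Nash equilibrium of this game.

-8/23

First find y, the probability Player II plays Invest, from Player I's indifference between Invest and Wait: −6y + 4(1−y) = 7y − 6(1−y), giving y = 10/23.
Since Player I is indifferent in equilibrium, Player I's expected payoff equals the payoff from either row against (10/23, 13/23). Using Invest: −6(10/23) + 4(13/23) = -8/23.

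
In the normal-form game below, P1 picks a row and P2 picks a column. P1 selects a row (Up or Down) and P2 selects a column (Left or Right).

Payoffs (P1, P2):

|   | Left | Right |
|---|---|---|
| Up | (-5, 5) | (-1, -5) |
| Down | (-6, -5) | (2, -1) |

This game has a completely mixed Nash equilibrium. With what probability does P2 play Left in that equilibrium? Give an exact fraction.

3/4

Let q be the probability that P2 plays Left. In a completely mixed equilibrium, P1 must be indifferent between Up and Down.
P1's expected payoff from Up is −5q − (1−q); from Down it is −6q + 2(1−q).
Setting these equal: −4q − 1 = −8q + 2, so q = 3/4.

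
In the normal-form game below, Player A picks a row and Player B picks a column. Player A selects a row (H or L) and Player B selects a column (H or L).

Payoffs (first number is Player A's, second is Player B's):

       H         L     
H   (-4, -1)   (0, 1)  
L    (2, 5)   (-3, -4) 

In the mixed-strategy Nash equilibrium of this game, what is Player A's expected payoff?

First find q, the probability Player B plays H, from Player A's indifference between H and L: −4q = 2q − 3(1−q), giving q = 1/3.
Since Player A is indifferent in equilibrium, Player A's expected payoff equals the payoff from either row against (1/3, 2/3). Using H: −4(1/3) = -4/3.

-4/3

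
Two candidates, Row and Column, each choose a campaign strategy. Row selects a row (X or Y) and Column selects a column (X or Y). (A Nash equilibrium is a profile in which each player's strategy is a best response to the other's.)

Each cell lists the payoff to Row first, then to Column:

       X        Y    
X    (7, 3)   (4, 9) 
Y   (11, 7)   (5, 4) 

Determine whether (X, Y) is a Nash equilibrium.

At (X, Y), Row earns 4; switching to Y would give 5, so Row would deviate.
Column earns 9; switching to X would give 3, so Column has no profitable deviation.
Since at least one player can profitably deviate, this is not a Nash equilibrium.

No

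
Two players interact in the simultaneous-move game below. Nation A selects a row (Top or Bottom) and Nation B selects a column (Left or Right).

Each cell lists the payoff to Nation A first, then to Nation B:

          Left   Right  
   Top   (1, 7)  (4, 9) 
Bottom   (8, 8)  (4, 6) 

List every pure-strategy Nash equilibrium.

(Top, Right) and (Bottom, Left)

(Top, Left): Nation A prefers Bottom (8 > 1); Nation B prefers Right (9 > 7) — not an equilibrium.
(Top, Right): Nation A gets 4 ≥ 4 from Bottom, and Nation B gets 9 ≥ 7 from Left — Nash equilibrium.
(Bottom, Left): Nation A gets 8 ≥ 1 from Top, and Nation B gets 8 ≥ 6 from Right — Nash equilibrium.
(Bottom, Right): Nation B prefers Left (8 > 6) — not an equilibrium.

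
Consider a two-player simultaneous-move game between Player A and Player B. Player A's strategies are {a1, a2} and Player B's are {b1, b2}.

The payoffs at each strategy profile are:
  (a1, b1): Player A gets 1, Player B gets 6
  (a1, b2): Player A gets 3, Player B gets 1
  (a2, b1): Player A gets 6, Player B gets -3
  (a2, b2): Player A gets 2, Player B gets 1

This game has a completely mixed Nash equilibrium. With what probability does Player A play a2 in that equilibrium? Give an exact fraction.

Let p be the probability that Player A plays a1. In a completely mixed equilibrium, Player B must be indifferent between b1 and b2.
Player B's expected payoff from b1 is 6p − 3(1−p); from b2 it is p + (1−p).
Setting these equal: 9p − 3 = 1, so p = 4/9.
Therefore Player A plays a2 with probability 1 − 4/9 = 5/9.

5/9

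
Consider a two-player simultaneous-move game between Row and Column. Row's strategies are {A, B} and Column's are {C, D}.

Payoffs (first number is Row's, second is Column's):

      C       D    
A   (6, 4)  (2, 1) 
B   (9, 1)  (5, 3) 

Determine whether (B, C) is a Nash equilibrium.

At (B, C), Row earns 9; switching to A would give 6, so Row has no profitable deviation.
Column earns 1; switching to D would give 3, so Column would deviate.
Since at least one player can profitably deviate, this is not a Nash equilibrium.

No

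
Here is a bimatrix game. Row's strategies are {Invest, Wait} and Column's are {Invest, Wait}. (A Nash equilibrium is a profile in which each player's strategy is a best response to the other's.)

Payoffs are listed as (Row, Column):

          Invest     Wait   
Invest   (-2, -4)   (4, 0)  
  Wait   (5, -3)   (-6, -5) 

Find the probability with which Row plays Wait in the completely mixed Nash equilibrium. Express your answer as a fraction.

Let x be the probability that Row plays Invest. In a completely mixed equilibrium, Column must be indifferent between Invest and Wait.
Column's expected payoff from Invest is −4x − 3(1−x); from Wait it is −5(1−x).
Setting these equal: −x − 3 = 5x − 5, so x = 1/3.
Therefore Row plays Wait with probability 1 − 1/3 = 2/3.

2/3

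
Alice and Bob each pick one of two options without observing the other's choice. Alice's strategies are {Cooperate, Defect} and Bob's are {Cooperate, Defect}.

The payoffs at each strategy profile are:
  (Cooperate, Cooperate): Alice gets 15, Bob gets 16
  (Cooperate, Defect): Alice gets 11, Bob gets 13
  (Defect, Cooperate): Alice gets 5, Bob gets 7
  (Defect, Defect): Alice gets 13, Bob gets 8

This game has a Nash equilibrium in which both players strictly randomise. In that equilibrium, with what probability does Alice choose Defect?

Let x be the probability that Alice plays Cooperate. In a completely mixed equilibrium, Bob must be indifferent between Cooperate and Defect.
Bob's expected payoff from Cooperate is 16x + 7(1−x); from Defect it is 13x + 8(1−x).
Setting these equal: 9x + 7 = 5x + 8, so x = 1/4.
Therefore Alice plays Defect with probability 1 − 1/4 = 3/4.

3/4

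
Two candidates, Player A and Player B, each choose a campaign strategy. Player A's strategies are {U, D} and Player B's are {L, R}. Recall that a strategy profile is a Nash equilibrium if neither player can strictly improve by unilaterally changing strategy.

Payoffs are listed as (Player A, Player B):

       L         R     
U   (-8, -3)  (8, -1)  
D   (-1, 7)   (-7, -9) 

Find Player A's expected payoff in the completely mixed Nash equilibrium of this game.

-32/11

First find y, the probability Player B plays L, from Player A's indifference between U and D: −8y + 8(1−y) = −y − 7(1−y), giving y = 15/22.
Since Player A is indifferent in equilibrium, Player A's expected payoff equals the payoff from either row against (15/22, 7/22). Using U: −8(15/22) + 8(7/22) = -32/11.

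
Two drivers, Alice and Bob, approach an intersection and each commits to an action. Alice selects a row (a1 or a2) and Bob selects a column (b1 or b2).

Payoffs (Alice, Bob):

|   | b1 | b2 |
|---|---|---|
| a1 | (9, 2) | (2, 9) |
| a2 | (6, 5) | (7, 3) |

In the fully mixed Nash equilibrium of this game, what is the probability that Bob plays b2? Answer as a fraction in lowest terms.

Let y be the probability that Bob plays b1. In a completely mixed equilibrium, Alice must be indifferent between a1 and a2.
Alice's expected payoff from a1 is 9y + 2(1−y); from a2 it is 6y + 7(1−y).
Setting these equal: 7y + 2 = −y + 7, so y = 5/8.
Therefore Bob plays b2 with probability 1 − 5/8 = 3/8.

3/8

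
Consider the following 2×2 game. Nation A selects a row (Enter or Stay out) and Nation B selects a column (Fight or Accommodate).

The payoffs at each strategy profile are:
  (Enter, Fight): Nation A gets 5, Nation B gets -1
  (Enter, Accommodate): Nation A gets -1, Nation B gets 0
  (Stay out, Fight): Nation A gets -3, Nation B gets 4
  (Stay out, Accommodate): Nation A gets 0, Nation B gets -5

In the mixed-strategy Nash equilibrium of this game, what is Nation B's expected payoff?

First find p, the probability Nation A plays Enter, from Nation B's indifference between Fight and Accommodate: −p + 4(1−p) = −5(1−p), giving p = 9/10.
Since Nation B is indifferent in equilibrium, Nation B's expected payoff equals the payoff from either column against (9/10, 1/10). Using Fight: −(9/10) + 4(1/10) = -1/2.

-1/2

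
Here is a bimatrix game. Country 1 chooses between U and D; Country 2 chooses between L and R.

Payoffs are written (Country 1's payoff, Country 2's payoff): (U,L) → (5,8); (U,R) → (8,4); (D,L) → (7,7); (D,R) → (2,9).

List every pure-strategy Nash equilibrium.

none

(U, L): Country 1 prefers D (7 > 5) — not an equilibrium.
(U, R): Country 2 prefers L (8 > 4) — not an equilibrium.
(D, L): Country 2 prefers R (9 > 7) — not an equilibrium.
(D, R): Country 1 prefers U (8 > 2) — not an equilibrium.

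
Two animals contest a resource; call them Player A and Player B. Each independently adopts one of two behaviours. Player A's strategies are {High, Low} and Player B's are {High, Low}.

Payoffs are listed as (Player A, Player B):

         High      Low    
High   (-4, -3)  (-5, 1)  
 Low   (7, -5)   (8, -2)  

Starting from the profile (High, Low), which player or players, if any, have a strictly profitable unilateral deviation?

Player A

Player A at (High, Low) earns -5; deviating to Low yields 8 — a strict improvement.
Player B earns 1; deviating to High yields -3 — not better.
Only Player A has a strictly profitable deviation.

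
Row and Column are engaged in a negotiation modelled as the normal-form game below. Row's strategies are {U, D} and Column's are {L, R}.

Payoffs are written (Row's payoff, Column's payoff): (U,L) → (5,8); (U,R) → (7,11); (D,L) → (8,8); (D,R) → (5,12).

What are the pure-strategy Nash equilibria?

(U, L): Row prefers D (8 > 5); Column prefers R (11 > 8) — not an equilibrium.
(U, R): Row gets 7 ≥ 5 from D, and Column gets 11 ≥ 8 from L — Nash equilibrium.
(D, L): Column prefers R (12 > 8) — not an equilibrium.
(D, R): Row prefers U (7 > 5) — not an equilibrium.

(U, R)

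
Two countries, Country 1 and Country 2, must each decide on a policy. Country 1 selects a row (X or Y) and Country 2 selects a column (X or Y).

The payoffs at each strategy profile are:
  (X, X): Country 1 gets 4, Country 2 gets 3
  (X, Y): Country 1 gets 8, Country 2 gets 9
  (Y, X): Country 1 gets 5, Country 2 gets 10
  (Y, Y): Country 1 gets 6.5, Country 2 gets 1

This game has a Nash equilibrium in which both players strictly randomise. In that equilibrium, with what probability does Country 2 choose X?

3/5

Let c be the probability that Country 2 plays X. In a completely mixed equilibrium, Country 1 must be indifferent between X and Y.
Country 1's expected payoff from X is 4c + 8(1−c); from Y it is 5c + 6.5(1−c).
Setting these equal: −4c + 8 = −1.5c + 6.5, so c = 3/5.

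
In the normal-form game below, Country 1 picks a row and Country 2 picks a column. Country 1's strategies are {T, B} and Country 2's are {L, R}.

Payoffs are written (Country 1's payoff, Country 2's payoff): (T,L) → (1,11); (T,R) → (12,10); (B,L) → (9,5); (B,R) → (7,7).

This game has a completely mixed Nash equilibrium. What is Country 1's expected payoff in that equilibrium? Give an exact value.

First find q, the probability Country 2 plays L, from Country 1's indifference between T and B: q + 12(1−q) = 9q + 7(1−q), giving q = 5/13.
Since Country 1 is indifferent in equilibrium, Country 1's expected payoff equals the payoff from either row against (5/13, 8/13). Using T: (5/13) + 12(8/13) = 101/13.

101/13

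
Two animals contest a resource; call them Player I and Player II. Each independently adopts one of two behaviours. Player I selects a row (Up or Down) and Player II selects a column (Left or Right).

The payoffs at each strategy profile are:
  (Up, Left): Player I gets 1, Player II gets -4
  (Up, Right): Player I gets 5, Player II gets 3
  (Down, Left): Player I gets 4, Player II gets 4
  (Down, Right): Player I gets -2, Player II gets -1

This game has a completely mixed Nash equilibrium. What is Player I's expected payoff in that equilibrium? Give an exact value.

11/5

First find q, the probability Player II plays Left, from Player I's indifference between Up and Down: q + 5(1−q) = 4q − 2(1−q), giving q = 7/10.
Since Player I is indifferent in equilibrium, Player I's expected payoff equals the payoff from either row against (7/10, 3/10). Using Up: (7/10) + 5(3/10) = 11/5.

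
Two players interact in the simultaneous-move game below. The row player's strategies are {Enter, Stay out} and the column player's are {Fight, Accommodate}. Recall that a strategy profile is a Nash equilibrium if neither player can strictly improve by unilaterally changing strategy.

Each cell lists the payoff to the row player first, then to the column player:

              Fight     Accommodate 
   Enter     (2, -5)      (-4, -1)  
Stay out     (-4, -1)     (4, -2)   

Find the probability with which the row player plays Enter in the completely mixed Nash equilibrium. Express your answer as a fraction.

Let r be the probability that the row player plays Enter. In a completely mixed equilibrium, the column player must be indifferent between Fight and Accommodate.
The column player's expected payoff from Fight is −5r − (1−r); from Accommodate it is −r − 2(1−r).
Setting these equal: −4r − 1 = r − 2, so r = 1/5.

1/5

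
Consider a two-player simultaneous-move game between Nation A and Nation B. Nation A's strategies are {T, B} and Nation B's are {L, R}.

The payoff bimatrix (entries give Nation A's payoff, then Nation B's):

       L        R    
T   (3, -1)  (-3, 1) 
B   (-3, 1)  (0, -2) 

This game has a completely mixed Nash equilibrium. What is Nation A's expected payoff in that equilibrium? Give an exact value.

-1

First find y, the probability Nation B plays L, from Nation A's indifference between T and B: 3y − 3(1−y) = −3y, giving y = 1/3.
Since Nation A is indifferent in equilibrium, Nation A's expected payoff equals the payoff from either row against (1/3, 2/3). Using T: 3(1/3) − 3(2/3) = -1.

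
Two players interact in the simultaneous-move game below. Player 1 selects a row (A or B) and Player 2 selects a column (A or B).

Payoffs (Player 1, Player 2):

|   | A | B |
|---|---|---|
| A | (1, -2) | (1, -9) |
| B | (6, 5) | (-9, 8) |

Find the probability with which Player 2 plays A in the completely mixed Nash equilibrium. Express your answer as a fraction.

2/3

Let q be the probability that Player 2 plays A. In a completely mixed equilibrium, Player 1 must be indifferent between A and B.
Player 1's expected payoff from A is q + (1−q); from B it is 6q − 9(1−q).
Setting these equal: 1 = 15q − 9, so q = 2/3.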